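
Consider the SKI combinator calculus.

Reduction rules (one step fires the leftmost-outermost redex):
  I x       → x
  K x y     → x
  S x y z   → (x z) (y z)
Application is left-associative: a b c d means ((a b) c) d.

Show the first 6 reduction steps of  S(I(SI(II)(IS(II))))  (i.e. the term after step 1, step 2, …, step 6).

  start: S(I(SI(II)(IS(II))))
  →1  S(SI(II)(IS(II)))
  →2  S(I(IS(II))(II(IS(II))))
  →3  S(IS(II)(II(IS(II))))
  →4  S(S(II)(II(IS(II))))
  →5  S(SI(II(IS(II))))
  →6  S(SI(I(IS(II))))

Answer: after 6 steps: S(SI(I(IS(II))))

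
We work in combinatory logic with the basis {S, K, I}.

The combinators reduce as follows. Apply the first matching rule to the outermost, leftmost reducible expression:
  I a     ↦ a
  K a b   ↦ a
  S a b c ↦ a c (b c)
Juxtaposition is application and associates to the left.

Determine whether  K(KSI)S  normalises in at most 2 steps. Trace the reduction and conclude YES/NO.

Answer: YES — reaches normal form S in 2 ≤ 2 steps

Derivation:
  start: K(KSI)S
  step 1: KSI
  step 2: S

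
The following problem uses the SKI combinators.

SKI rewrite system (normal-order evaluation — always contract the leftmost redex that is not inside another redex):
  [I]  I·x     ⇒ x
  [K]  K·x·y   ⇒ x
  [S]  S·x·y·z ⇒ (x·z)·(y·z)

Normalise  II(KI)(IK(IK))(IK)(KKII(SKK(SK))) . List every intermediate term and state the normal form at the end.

Answer: normal form = KI  (in 7 steps)

Working:
  start: II(KI)(IK(IK))(IK)(KKII(SKK(SK)))
  →1  I(KI)(IK(IK))(IK)(KKII(SKK(SK)))
  →2  KI(IK(IK))(IK)(KKII(SKK(SK)))
  →3  I(IK)(KKII(SKK(SK)))
  →4  IK(KKII(SKK(SK)))
  →5  K(KKII(SKK(SK)))
  →6  K(KI(SKK(SK)))
  →7  KI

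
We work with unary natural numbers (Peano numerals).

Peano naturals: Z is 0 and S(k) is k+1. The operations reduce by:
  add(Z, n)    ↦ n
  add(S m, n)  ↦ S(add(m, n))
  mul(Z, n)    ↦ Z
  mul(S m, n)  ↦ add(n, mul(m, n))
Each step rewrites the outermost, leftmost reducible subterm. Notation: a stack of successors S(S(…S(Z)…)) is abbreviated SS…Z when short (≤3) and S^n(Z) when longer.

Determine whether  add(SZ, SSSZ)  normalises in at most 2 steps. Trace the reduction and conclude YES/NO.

  start: add(SZ, SSSZ)
  step 1: S(add(Z, SSSZ))
  step 2: S^4(Z)

Answer: YES — reaches normal form S^4(Z) in 2 ≤ 2 steps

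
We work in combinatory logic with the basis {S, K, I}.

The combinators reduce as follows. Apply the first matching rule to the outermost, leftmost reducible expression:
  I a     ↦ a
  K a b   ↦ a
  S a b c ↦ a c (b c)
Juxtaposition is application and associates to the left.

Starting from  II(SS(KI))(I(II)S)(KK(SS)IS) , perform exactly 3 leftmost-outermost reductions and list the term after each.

  start: II(SS(KI))(I(II)S)(KK(SS)IS)
  →1  I(SS(KI))(I(II)S)(KK(SS)IS)
  →2  SS(KI)(I(II)S)(KK(SS)IS)
  →3  S(I(II)S)(KI(I(II)S))(KK(SS)IS)

Answer: after 3 steps: S(I(II)S)(KI(I(II)S))(KK(SS)IS)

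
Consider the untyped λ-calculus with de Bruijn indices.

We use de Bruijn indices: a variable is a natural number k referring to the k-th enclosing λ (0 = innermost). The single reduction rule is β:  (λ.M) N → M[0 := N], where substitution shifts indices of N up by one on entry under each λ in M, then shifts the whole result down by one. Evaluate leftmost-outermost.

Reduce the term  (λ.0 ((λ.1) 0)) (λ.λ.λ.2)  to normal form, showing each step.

Answer: normal form = λ.λ.λ.λ.λ.2  (in 3 steps)

Working:
  start: (λ.0 ((λ.1) 0)) (λ.λ.λ.2)
  step 1: (λ.λ.λ.2) ((λ.λ.λ.λ.2) (λ.λ.λ.2))
  step 2: λ.λ.(λ.λ.λ.λ.2) (λ.λ.λ.2)
  step 3: λ.λ.λ.λ.λ.2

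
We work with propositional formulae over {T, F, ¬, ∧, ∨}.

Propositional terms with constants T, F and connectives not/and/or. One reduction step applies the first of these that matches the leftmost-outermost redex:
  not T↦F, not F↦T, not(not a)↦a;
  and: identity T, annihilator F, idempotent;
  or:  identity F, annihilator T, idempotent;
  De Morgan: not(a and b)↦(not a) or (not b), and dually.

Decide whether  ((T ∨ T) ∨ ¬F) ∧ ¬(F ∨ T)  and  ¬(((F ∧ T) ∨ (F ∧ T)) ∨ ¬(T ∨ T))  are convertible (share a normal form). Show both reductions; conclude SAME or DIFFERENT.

Answer: DIFFERENT — A ⇓ F, B ⇓ T

Working:
Term A:
  start: ((T ∨ T) ∨ ¬F) ∧ ¬(F ∨ T)
  →1  (T ∨ ¬F) ∧ ¬(F ∨ T)
  →2  T ∧ ¬(F ∨ T)
  →3  ¬(F ∨ T)
  →4  ¬F ∧ ¬T
  →5  T ∧ ¬T
  →6  ¬T
  →7  F

Term B:
  start: ¬(((F ∧ T) ∨ (F ∧ T)) ∨ ¬(T ∨ T))
  →1  ¬((F ∧ T) ∨ (F ∧ T)) ∧ ¬¬(T ∨ T)
  →2  (¬(F ∧ T) ∧ ¬(F ∧ T)) ∧ ¬¬(T ∨ T)
  →3  ¬(F ∧ T) ∧ ¬¬(T ∨ T)
  →4  (¬F ∨ ¬T) ∧ ¬¬(T ∨ T)
  →5  (T ∨ ¬T) ∧ ¬¬(T ∨ T)
  →6  T ∧ ¬¬(T ∨ T)
  →7  ¬¬(T ∨ T)
  →8  T ∨ T
  →9  T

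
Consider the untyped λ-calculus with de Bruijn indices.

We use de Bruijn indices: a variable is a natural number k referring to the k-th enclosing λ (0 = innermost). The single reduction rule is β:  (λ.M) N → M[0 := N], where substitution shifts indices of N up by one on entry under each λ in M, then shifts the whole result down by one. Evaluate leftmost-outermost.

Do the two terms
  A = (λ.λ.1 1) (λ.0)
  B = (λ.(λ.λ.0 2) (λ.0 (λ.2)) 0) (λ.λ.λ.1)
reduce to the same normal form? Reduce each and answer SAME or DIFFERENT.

Term A:
  start: (λ.λ.1 1) (λ.0)
  →1  λ.(λ.0) (λ.0)
  →2  λ.λ.0

Term B:
  start: (λ.(λ.λ.0 2) (λ.0 (λ.2)) 0) (λ.λ.λ.1)
  →1  (λ.λ.0 (λ.λ.λ.1)) (λ.0 (λ.λ.λ.λ.1)) (λ.λ.λ.1)
  →2  (λ.0 (λ.λ.λ.1)) (λ.λ.λ.1)
  →3  (λ.λ.λ.1) (λ.λ.λ.1)
  →4  λ.λ.1

Answer: DIFFERENT — A ⇓ λ.λ.0, B ⇓ λ.λ.1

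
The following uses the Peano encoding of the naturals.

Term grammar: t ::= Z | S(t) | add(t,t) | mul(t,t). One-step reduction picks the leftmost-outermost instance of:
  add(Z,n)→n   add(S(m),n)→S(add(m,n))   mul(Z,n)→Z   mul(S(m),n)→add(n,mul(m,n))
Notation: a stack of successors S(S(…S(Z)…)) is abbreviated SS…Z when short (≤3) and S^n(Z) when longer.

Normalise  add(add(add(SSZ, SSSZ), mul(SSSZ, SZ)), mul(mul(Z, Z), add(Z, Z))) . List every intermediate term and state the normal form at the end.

Answer: normal form = S^8(Z)  (in 30 steps)

Reduction:
  start: add(add(add(SSZ, SSSZ), mul(SSSZ, SZ)), mul(mul(Z, Z), add(Z, Z)))
  [1] add(add(S(add(SZ, SSSZ)), mul(SSSZ, SZ)), mul(mul(Z, Z), add(Z, Z)))
  [2] add(S(add(add(SZ, SSSZ), mul(SSSZ, SZ))), mul(mul(Z, Z), add(Z, Z)))
  [3] S(add(add(add(SZ, SSSZ), mul(SSSZ, SZ)), mul(mul(Z, Z), add(Z, Z))))
  [4] S(add(add(S(add(Z, SSSZ)), mul(SSSZ, SZ)), mul(mul(Z, Z), add(Z, Z))))
  [5] S(add(S(add(add(Z, SSSZ), mul(SSSZ, SZ))), mul(mul(Z, Z), add(Z, Z))))
  [6] S(S(add(add(add(Z, SSSZ), mul(SSSZ, SZ)), mul(mul(Z, Z), add(Z, Z)))))
  [7] S(S(add(add(SSSZ, mul(SSSZ, SZ)), mul(mul(Z, Z), add(Z, Z)))))
  [8] S(S(add(S(add(SSZ, mul(SSSZ, SZ))), mul(mul(Z, Z), add(Z, Z)))))
  [9] S(S(S(add(add(SSZ, mul(SSSZ, SZ)), mul(mul(Z, Z), add(Z, Z))))))
  [10] S(S(S(add(S(add(SZ, mul(SSSZ, SZ))), mul(mul(Z, Z), add(Z, Z))))))
  [11] S(S(S(S(add(add(SZ, mul(SSSZ, SZ)), mul(mul(Z, Z), add(Z, Z)))))))
  [12] S(S(S(S(add(S(add(Z, mul(SSSZ, SZ))), mul(mul(Z, Z), add(Z, Z)))))))
  [13] S(S(S(S(S(add(add(Z, mul(SSSZ, SZ)), mul(mul(Z, Z), add(Z, Z))))))))
  [14] S(S(S(S(S(add(mul(SSSZ, SZ), mul(mul(Z, Z), add(Z, Z))))))))
  [15] S(S(S(S(S(add(add(SZ, mul(SSZ, SZ)), mul(mul(Z, Z), add(Z, Z))))))))
  [16] S(S(S(S(S(add(S(add(Z, mul(SSZ, SZ))), mul(mul(Z, Z), add(Z, Z))))))))
  [17] S(S(S(S(S(S(add(add(Z, mul(SSZ, SZ)), mul(mul(Z, Z), add(Z, Z)))))))))
  [18] S(S(S(S(S(S(add(mul(SSZ, SZ), mul(mul(Z, Z), add(Z, Z)))))))))
  [19] S(S(S(S(S(S(add(add(SZ, mul(SZ, SZ)), mul(mul(Z, Z), add(Z, Z)))))))))
  [20] S(S(S(S(S(S(add(S(add(Z, mul(SZ, SZ))), mul(mul(Z, Z), add(Z, Z)))))))))
  [21] S(S(S(S(S(S(S(add(add(Z, mul(SZ, SZ)), mul(mul(Z, Z), add(Z, Z))))))))))
  [22] S(S(S(S(S(S(S(add(mul(SZ, SZ), mul(mul(Z, Z), add(Z, Z))))))))))
  [23] S(S(S(S(S(S(S(add(add(SZ, mul(Z, SZ)), mul(mul(Z, Z), add(Z, Z))))))))))
  [24] S(S(S(S(S(S(S(add(S(add(Z, mul(Z, SZ))), mul(mul(Z, Z), add(Z, Z))))))))))
  [25] S(S(S(S(S(S(S(S(add(add(Z, mul(Z, SZ)), mul(mul(Z, Z), add(Z, Z)))))))))))
  [26] S(S(S(S(S(S(S(S(add(mul(Z, SZ), mul(mul(Z, Z), add(Z, Z)))))))))))
  [27] S(S(S(S(S(S(S(S(add(Z, mul(mul(Z, Z), add(Z, Z)))))))))))
  [28] S(S(S(S(S(S(S(S(mul(mul(Z, Z), add(Z, Z))))))))))
  [29] S(S(S(S(S(S(S(S(mul(Z, add(Z, Z))))))))))
  [30] S^8(Z)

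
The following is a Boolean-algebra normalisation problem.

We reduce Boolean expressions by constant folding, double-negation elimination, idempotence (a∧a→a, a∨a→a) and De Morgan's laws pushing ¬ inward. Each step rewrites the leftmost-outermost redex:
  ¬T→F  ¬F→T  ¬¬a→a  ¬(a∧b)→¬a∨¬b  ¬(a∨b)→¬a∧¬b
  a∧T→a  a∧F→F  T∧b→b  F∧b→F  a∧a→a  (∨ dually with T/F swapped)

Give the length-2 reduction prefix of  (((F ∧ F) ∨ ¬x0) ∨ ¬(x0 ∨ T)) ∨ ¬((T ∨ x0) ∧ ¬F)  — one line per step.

Answer: after 2 steps: (¬x0 ∨ ¬(x0 ∨ T)) ∨ ¬((T ∨ x0) ∧ ¬F)

Working:
  start: (((F ∧ F) ∨ ¬x0) ∨ ¬(x0 ∨ T)) ∨ ¬((T ∨ x0) ∧ ¬F)
  →1  ((F ∨ ¬x0) ∨ ¬(x0 ∨ T)) ∨ ¬((T ∨ x0) ∧ ¬F)
  →2  (¬x0 ∨ ¬(x0 ∨ T)) ∨ ¬((T ∨ x0) ∧ ¬F)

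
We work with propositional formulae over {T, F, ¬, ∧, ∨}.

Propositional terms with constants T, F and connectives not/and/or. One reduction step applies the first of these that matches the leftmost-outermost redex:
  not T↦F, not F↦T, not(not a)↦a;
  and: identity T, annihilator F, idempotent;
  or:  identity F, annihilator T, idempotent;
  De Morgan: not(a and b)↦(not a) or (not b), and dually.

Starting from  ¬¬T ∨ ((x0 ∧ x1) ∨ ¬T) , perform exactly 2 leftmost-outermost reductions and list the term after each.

  start: ¬¬T ∨ ((x0 ∧ x1) ∨ ¬T)
  →1  T ∨ ((x0 ∧ x1) ∨ ¬T)
  →2  T

Answer: after 2 steps: T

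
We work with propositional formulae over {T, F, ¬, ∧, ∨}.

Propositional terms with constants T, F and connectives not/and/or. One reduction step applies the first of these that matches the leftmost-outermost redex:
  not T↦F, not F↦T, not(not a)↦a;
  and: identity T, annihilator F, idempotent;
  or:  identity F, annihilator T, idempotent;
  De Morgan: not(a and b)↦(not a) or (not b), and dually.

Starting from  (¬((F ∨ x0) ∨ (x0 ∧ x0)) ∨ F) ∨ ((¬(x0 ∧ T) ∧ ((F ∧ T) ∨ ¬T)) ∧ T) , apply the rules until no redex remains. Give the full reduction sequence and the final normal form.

  start: (¬((F ∨ x0) ∨ (x0 ∧ x0)) ∨ F) ∨ ((¬(x0 ∧ T) ∧ ((F ∧ T) ∨ ¬T)) ∧ T)
  step 1: ¬((F ∨ x0) ∨ (x0 ∧ x0)) ∨ ((¬(x0 ∧ T) ∧ ((F ∧ T) ∨ ¬T)) ∧ T)
  step 2: (¬(F ∨ x0) ∧ ¬(x0 ∧ x0)) ∨ ((¬(x0 ∧ T) ∧ ((F ∧ T) ∨ ¬T)) ∧ T)
  step 3: ((¬F ∧ ¬x0) ∧ ¬(x0 ∧ x0)) ∨ ((¬(x0 ∧ T) ∧ ((F ∧ T) ∨ ¬T)) ∧ T)
  step 4: ((T ∧ ¬x0) ∧ ¬(x0 ∧ x0)) ∨ ((¬(x0 ∧ T) ∧ ((F ∧ T) ∨ ¬T)) ∧ T)
  step 5: (¬x0 ∧ ¬(x0 ∧ x0)) ∨ ((¬(x0 ∧ T) ∧ ((F ∧ T) ∨ ¬T)) ∧ T)
  step 6: (¬x0 ∧ (¬x0 ∨ ¬x0)) ∨ ((¬(x0 ∧ T) ∧ ((F ∧ T) ∨ ¬T)) ∧ T)
  step 7: (¬x0 ∧ ¬x0) ∨ ((¬(x0 ∧ T) ∧ ((F ∧ T) ∨ ¬T)) ∧ T)
  step 8: ¬x0 ∨ ((¬(x0 ∧ T) ∧ ((F ∧ T) ∨ ¬T)) ∧ T)
  step 9: ¬x0 ∨ (¬(x0 ∧ T) ∧ ((F ∧ T) ∨ ¬T))
  step 10: ¬x0 ∨ ((¬x0 ∨ ¬T) ∧ ((F ∧ T) ∨ ¬T))
  step 11: ¬x0 ∨ ((¬x0 ∨ F) ∧ ((F ∧ T) ∨ ¬T))
  step 12: ¬x0 ∨ (¬x0 ∧ ((F ∧ T) ∨ ¬T))
  step 13: ¬x0 ∨ (¬x0 ∧ (F ∨ ¬T))
  step 14: ¬x0 ∨ (¬x0 ∧ ¬T)
  step 15: ¬x0 ∨ (¬x0 ∧ F)
  step 16: ¬x0 ∨ F
  step 17: ¬x0

Answer: normal form = ¬x0  (in 17 steps)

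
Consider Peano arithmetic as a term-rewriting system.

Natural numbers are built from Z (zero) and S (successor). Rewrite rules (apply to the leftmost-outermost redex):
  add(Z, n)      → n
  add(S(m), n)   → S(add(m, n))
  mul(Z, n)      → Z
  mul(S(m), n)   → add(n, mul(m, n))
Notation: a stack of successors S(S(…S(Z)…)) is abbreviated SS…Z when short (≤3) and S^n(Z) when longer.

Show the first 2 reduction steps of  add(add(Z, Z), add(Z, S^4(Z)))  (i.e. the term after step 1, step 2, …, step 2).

Answer: after 2 steps: add(Z, S^4(Z))

Derivation:
  start: add(add(Z, Z), add(Z, S^4(Z)))
  →1  add(Z, add(Z, S^4(Z)))
  →2  add(Z, S^4(Z))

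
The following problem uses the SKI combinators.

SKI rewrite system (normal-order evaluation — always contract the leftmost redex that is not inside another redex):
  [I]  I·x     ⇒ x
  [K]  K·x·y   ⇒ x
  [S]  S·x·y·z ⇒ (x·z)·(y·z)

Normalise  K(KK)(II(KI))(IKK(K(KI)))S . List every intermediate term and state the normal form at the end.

Answer: normal form = KS  (in 2 steps)

Reduction:
  start: K(KK)(II(KI))(IKK(K(KI)))S
  step 1: KK(IKK(K(KI)))S
  step 2: KS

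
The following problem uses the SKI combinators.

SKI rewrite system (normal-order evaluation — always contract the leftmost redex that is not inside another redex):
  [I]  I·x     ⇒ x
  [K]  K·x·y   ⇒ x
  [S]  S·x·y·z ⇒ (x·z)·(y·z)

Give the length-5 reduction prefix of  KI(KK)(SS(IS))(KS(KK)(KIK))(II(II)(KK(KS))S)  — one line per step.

  start: KI(KK)(SS(IS))(KS(KK)(KIK))(II(II)(KK(KS))S)
  [1] I(SS(IS))(KS(KK)(KIK))(II(II)(KK(KS))S)
  [2] SS(IS)(KS(KK)(KIK))(II(II)(KK(KS))S)
  [3] S(KS(KK)(KIK))(IS(KS(KK)(KIK)))(II(II)(KK(KS))S)
  [4] KS(KK)(KIK)(II(II)(KK(KS))S)(IS(KS(KK)(KIK))(II(II)(KK(KS))S))
  [5] S(KIK)(II(II)(KK(KS))S)(IS(KS(KK)(KIK))(II(II)(KK(KS))S))

Answer: after 5 steps: S(KIK)(II(II)(KK(KS))S)(IS(KS(KK)(KIK))(II(II)(KK(KS))S))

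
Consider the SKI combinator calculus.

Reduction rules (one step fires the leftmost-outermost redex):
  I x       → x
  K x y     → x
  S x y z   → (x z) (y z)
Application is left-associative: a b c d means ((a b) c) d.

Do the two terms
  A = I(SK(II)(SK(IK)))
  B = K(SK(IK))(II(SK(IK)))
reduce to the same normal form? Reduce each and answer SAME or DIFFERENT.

Answer: SAME — A ⇓ SKK, B ⇓ SKK

Working:
Term A:
  start: I(SK(II)(SK(IK)))
  step 1: SK(II)(SK(IK))
  step 2: K(SK(IK))(II(SK(IK)))
  step 3: SK(IK)
  step 4: SKK

Term B:
  start: K(SK(IK))(II(SK(IK)))
  step 1: SK(IK)
  step 2: SKK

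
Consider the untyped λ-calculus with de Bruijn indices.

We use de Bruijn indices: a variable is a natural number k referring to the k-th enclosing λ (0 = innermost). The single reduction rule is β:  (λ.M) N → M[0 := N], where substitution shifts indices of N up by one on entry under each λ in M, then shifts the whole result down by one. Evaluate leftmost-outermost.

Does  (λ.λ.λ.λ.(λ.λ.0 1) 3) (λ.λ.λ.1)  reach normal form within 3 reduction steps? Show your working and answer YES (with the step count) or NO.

  start: (λ.λ.λ.λ.(λ.λ.0 1) 3) (λ.λ.λ.1)
  [1] λ.λ.λ.(λ.λ.0 1) (λ.λ.λ.1)
  [2] λ.λ.λ.λ.0 (λ.λ.λ.1)

Answer: YES — reaches normal form λ.λ.λ.λ.0 (λ.λ.λ.1) in 2 ≤ 3 steps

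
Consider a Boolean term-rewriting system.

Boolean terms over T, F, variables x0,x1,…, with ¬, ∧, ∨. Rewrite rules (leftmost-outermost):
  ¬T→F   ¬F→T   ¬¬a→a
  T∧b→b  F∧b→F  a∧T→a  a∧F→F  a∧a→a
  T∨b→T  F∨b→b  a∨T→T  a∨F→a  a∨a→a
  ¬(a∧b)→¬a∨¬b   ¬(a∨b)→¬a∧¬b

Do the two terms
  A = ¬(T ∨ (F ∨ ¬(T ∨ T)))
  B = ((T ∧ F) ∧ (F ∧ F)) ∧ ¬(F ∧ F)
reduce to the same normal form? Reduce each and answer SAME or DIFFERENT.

Term A:
  start: ¬(T ∨ (F ∨ ¬(T ∨ T)))
  [1] ¬T ∧ ¬(F ∨ ¬(T ∨ T))
  [2] F ∧ ¬(F ∨ ¬(T ∨ T))
  [3] F

Term B:
  start: ((T ∧ F) ∧ (F ∧ F)) ∧ ¬(F ∧ F)
  [1] (F ∧ (F ∧ F)) ∧ ¬(F ∧ F)
  [2] F ∧ ¬(F ∧ F)
  [3] F

Answer: SAME — A ⇓ F, B ⇓ F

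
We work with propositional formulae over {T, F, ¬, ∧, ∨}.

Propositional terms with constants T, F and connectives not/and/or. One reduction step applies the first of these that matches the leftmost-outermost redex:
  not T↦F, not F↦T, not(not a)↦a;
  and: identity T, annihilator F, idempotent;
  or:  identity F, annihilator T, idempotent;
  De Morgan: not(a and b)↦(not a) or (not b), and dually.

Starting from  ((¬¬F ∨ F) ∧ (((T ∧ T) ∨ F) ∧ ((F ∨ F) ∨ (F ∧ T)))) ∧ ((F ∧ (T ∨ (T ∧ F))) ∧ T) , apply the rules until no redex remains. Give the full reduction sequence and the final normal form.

  start: ((¬¬F ∨ F) ∧ (((T ∧ T) ∨ F) ∧ ((F ∨ F) ∨ (F ∧ T)))) ∧ ((F ∧ (T ∨ (T ∧ F))) ∧ T)
  [1] (¬¬F ∧ (((T ∧ T) ∨ F) ∧ ((F ∨ F) ∨ (F ∧ T)))) ∧ ((F ∧ (T ∨ (T ∧ F))) ∧ T)
  [2] (F ∧ (((T ∧ T) ∨ F) ∧ ((F ∨ F) ∨ (F ∧ T)))) ∧ ((F ∧ (T ∨ (T ∧ F))) ∧ T)
  [3] F ∧ ((F ∧ (T ∨ (T ∧ F))) ∧ T)
  [4] F

Answer: normal form = F  (in 4 steps)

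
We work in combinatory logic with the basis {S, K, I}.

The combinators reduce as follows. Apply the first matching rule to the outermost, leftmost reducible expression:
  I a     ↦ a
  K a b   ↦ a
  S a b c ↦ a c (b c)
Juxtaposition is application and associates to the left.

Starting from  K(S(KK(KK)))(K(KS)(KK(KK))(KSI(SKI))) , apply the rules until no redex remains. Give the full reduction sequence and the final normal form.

  start: K(S(KK(KK)))(K(KS)(KK(KK))(KSI(SKI)))
  [1] S(KK(KK))
  [2] SK

Answer: normal form = SK  (in 2 steps)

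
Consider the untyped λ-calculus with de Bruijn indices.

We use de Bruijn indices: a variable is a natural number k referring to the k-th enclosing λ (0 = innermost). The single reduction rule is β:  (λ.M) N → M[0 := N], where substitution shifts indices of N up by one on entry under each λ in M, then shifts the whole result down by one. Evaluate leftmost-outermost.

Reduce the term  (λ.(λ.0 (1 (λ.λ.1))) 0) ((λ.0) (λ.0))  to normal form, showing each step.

  start: (λ.(λ.0 (1 (λ.λ.1))) 0) ((λ.0) (λ.0))
  →1  (λ.0 ((λ.0) (λ.0) (λ.λ.1))) ((λ.0) (λ.0))
  →2  (λ.0) (λ.0) ((λ.0) (λ.0) (λ.λ.1))
  →3  (λ.0) ((λ.0) (λ.0) (λ.λ.1))
  →4  (λ.0) (λ.0) (λ.λ.1)
  →5  (λ.0) (λ.λ.1)
  →6  λ.λ.1

Answer: normal form = λ.λ.1  (in 6 steps)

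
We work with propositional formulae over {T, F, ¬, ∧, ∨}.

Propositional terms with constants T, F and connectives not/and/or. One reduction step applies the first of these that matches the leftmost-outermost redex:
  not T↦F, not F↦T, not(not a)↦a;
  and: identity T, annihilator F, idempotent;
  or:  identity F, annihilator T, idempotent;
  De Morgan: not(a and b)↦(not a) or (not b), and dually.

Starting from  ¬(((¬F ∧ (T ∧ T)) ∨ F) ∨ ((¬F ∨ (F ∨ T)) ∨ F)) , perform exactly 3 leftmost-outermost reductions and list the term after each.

Answer: after 3 steps: ((¬¬F ∨ ¬(T ∧ T)) ∧ ¬F) ∧ ¬((¬F ∨ (F ∨ T)) ∨ F)

Reduction:
  start: ¬(((¬F ∧ (T ∧ T)) ∨ F) ∨ ((¬F ∨ (F ∨ T)) ∨ F))
  [1] ¬((¬F ∧ (T ∧ T)) ∨ F) ∧ ¬((¬F ∨ (F ∨ T)) ∨ F)
  [2] (¬(¬F ∧ (T ∧ T)) ∧ ¬F) ∧ ¬((¬F ∨ (F ∨ T)) ∨ F)
  [3] ((¬¬F ∨ ¬(T ∧ T)) ∧ ¬F) ∧ ¬((¬F ∨ (F ∨ T)) ∨ F)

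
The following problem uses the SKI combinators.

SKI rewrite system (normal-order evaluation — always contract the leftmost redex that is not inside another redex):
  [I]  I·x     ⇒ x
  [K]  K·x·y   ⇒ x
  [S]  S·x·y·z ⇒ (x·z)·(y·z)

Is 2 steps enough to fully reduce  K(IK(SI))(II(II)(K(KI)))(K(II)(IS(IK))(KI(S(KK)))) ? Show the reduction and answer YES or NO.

Answer: NO — after 2 steps the term is K(SI)(K(II)(IS(IK))(KI(S(KK)))), not yet normal

Derivation:
  start: K(IK(SI))(II(II)(K(KI)))(K(II)(IS(IK))(KI(S(KK))))
  step 1: IK(SI)(K(II)(IS(IK))(KI(S(KK))))
  step 2: K(SI)(K(II)(IS(IK))(KI(S(KK))))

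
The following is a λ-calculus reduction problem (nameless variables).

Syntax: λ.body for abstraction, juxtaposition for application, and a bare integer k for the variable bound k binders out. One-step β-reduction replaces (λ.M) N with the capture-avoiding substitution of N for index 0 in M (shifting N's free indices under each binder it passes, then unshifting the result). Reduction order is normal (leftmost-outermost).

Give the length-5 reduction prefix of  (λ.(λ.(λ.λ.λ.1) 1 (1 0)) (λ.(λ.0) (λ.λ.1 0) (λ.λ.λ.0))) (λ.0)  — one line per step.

Answer: after 5 steps: λ.λ.(λ.0) (λ.λ.1 0) (λ.λ.λ.0)

Derivation:
  start: (λ.(λ.(λ.λ.λ.1) 1 (1 0)) (λ.(λ.0) (λ.λ.1 0) (λ.λ.λ.0))) (λ.0)
  step 1: (λ.(λ.λ.λ.1) (λ.0) ((λ.0) 0)) (λ.(λ.0) (λ.λ.1 0) (λ.λ.λ.0))
  step 2: (λ.λ.λ.1) (λ.0) ((λ.0) (λ.(λ.0) (λ.λ.1 0) (λ.λ.λ.0)))
  step 3: (λ.λ.1) ((λ.0) (λ.(λ.0) (λ.λ.1 0) (λ.λ.λ.0)))
  step 4: λ.(λ.0) (λ.(λ.0) (λ.λ.1 0) (λ.λ.λ.0))
  step 5: λ.λ.(λ.0) (λ.λ.1 0) (λ.λ.λ.0)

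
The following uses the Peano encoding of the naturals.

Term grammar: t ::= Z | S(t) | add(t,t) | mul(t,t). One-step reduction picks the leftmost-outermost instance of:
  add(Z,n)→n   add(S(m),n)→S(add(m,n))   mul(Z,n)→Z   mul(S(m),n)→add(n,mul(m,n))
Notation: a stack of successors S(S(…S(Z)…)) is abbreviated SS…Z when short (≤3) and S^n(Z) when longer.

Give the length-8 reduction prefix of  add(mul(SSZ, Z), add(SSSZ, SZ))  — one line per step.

  start: add(mul(SSZ, Z), add(SSSZ, SZ))
  step 1: add(add(Z, mul(SZ, Z)), add(SSSZ, SZ))
  step 2: add(mul(SZ, Z), add(SSSZ, SZ))
  step 3: add(add(Z, mul(Z, Z)), add(SSSZ, SZ))
  step 4: add(mul(Z, Z), add(SSSZ, SZ))
  step 5: add(Z, add(SSSZ, SZ))
  step 6: add(SSSZ, SZ)
  step 7: S(add(SSZ, SZ))
  step 8: S(S(add(SZ, SZ)))

Answer: after 8 steps: S(S(add(SZ, SZ)))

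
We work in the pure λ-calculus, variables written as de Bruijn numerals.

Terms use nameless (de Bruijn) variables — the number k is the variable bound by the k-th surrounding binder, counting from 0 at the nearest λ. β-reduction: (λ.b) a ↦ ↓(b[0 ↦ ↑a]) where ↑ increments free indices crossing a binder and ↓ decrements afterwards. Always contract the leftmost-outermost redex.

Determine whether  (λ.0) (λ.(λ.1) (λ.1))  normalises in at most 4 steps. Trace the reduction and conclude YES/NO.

  start: (λ.0) (λ.(λ.1) (λ.1))
  step 1: λ.(λ.1) (λ.1)
  step 2: λ.0

Answer: YES — reaches normal form λ.0 in 2 ≤ 4 steps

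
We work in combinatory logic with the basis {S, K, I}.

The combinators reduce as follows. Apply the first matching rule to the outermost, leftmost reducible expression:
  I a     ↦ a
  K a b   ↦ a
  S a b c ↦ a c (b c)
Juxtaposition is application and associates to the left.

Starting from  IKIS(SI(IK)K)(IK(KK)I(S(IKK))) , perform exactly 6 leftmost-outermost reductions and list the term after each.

  start: IKIS(SI(IK)K)(IK(KK)I(S(IKK)))
  step 1: KIS(SI(IK)K)(IK(KK)I(S(IKK)))
  step 2: I(SI(IK)K)(IK(KK)I(S(IKK)))
  step 3: SI(IK)K(IK(KK)I(S(IKK)))
  step 4: IK(IKK)(IK(KK)I(S(IKK)))
  step 5: K(IKK)(IK(KK)I(S(IKK)))
  step 6: IKK

Answer: after 6 steps: IKK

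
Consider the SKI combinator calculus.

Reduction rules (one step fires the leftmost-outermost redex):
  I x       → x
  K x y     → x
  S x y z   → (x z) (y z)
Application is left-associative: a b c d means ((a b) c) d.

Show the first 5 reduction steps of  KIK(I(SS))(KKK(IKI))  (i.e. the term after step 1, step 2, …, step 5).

  start: KIK(I(SS))(KKK(IKI))
  →1  I(I(SS))(KKK(IKI))
  →2  I(SS)(KKK(IKI))
  →3  SS(KKK(IKI))
  →4  SS(K(IKI))
  →5  SS(K(KI))

Answer: after 5 steps: SS(K(KI))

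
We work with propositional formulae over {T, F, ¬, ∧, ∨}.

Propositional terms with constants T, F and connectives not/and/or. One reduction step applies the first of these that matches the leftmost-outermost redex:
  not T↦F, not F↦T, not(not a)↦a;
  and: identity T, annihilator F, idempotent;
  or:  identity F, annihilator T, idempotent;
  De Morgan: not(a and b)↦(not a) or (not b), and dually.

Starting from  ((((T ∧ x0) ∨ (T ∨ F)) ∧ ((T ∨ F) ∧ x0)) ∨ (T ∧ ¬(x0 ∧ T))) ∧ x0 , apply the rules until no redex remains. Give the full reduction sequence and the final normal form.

  start: ((((T ∧ x0) ∨ (T ∨ F)) ∧ ((T ∨ F) ∧ x0)) ∨ (T ∧ ¬(x0 ∧ T))) ∧ x0
  →1  (((x0 ∨ (T ∨ F)) ∧ ((T ∨ F) ∧ x0)) ∨ (T ∧ ¬(x0 ∧ T))) ∧ x0
  →2  (((x0 ∨ T) ∧ ((T ∨ F) ∧ x0)) ∨ (T ∧ ¬(x0 ∧ T))) ∧ x0
  →3  ((T ∧ ((T ∨ F) ∧ x0)) ∨ (T ∧ ¬(x0 ∧ T))) ∧ x0
  →4  (((T ∨ F) ∧ x0) ∨ (T ∧ ¬(x0 ∧ T))) ∧ x0
  →5  ((T ∧ x0) ∨ (T ∧ ¬(x0 ∧ T))) ∧ x0
  →6  (x0 ∨ (T ∧ ¬(x0 ∧ T))) ∧ x0
  →7  (x0 ∨ ¬(x0 ∧ T)) ∧ x0
  →8  (x0 ∨ (¬x0 ∨ ¬T)) ∧ x0
  →9  (x0 ∨ (¬x0 ∨ F)) ∧ x0
  →10  (x0 ∨ ¬x0) ∧ x0

Answer: normal form = (x0 ∨ ¬x0) ∧ x0  (in 10 steps)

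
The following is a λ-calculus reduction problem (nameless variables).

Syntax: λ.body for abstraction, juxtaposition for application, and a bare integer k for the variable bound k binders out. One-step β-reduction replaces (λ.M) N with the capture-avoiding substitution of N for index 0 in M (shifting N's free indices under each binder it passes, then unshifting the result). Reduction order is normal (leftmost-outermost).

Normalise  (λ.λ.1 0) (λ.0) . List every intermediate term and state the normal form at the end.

  start: (λ.λ.1 0) (λ.0)
  →1  λ.(λ.0) 0
  →2  λ.0

Answer: normal form = λ.0  (in 2 steps)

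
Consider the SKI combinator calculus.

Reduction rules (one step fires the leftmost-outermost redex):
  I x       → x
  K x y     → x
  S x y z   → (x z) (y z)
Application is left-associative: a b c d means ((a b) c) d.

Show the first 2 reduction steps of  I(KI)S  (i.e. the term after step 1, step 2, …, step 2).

  start: I(KI)S
  step 1: KIS
  step 2: I

Answer: after 2 steps: I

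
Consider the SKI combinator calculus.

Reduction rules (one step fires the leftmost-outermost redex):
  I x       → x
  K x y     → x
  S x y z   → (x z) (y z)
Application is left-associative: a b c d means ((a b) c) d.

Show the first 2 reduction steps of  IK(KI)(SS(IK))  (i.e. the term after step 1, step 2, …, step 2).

Answer: after 2 steps: KI

Reduction:
  start: IK(KI)(SS(IK))
  step 1: K(KI)(SS(IK))
  step 2: KI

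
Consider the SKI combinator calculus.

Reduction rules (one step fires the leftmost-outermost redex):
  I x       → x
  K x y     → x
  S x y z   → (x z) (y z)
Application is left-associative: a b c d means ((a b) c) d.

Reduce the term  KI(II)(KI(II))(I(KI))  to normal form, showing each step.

Answer: normal form = KI  (in 5 steps)

Reduction:
  start: KI(II)(KI(II))(I(KI))
  →1  I(KI(II))(I(KI))
  →2  KI(II)(I(KI))
  →3  I(I(KI))
  →4  I(KI)
  →5  KI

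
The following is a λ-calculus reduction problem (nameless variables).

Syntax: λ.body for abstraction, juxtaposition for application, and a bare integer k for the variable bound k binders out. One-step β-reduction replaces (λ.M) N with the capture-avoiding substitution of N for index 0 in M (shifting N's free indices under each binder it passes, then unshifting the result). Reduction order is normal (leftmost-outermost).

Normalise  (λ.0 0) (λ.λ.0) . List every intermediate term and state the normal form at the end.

Answer: normal form = λ.0  (in 2 steps)

Derivation:
  start: (λ.0 0) (λ.λ.0)
  [1] (λ.λ.0) (λ.λ.0)
  [2] λ.0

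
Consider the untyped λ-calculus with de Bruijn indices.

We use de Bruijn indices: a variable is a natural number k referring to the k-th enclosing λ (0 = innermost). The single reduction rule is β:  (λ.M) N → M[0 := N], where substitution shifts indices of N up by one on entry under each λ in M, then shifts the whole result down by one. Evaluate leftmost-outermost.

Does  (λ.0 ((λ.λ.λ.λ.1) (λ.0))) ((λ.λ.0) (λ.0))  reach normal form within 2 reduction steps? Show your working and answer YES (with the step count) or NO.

  start: (λ.0 ((λ.λ.λ.λ.1) (λ.0))) ((λ.λ.0) (λ.0))
  step 1: (λ.λ.0) (λ.0) ((λ.λ.λ.λ.1) (λ.0))
  step 2: (λ.0) ((λ.λ.λ.λ.1) (λ.0))

Answer: NO — after 2 steps the term is (λ.0) ((λ.λ.λ.λ.1) (λ.0)), not yet normal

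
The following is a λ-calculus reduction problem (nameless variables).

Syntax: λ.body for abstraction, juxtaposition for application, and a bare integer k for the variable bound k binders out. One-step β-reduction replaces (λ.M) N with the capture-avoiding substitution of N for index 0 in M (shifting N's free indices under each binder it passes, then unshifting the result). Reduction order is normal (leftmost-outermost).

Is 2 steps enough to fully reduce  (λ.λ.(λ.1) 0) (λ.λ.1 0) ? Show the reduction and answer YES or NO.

  start: (λ.λ.(λ.1) 0) (λ.λ.1 0)
  →1  λ.(λ.1) 0
  →2  λ.0

Answer: YES — reaches normal form λ.0 in 2 ≤ 2 steps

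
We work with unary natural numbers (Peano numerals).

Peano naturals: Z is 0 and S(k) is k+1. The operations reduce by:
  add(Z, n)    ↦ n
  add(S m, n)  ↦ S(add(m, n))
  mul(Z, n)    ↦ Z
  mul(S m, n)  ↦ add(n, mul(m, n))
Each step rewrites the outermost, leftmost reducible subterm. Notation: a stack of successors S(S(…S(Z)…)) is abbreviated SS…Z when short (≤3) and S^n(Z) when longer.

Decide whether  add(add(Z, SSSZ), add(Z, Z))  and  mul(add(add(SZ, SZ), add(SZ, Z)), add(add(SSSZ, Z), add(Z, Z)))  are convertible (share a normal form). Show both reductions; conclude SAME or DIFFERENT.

Answer: DIFFERENT — A ⇓ SSSZ, B ⇓ S^9(Z)

Reduction:
Term A:
  start: add(add(Z, SSSZ), add(Z, Z))
  →1  add(SSSZ, add(Z, Z))
  →2  S(add(SSZ, add(Z, Z)))
  →3  S(S(add(SZ, add(Z, Z))))
  →4  S(S(S(add(Z, add(Z, Z)))))
  →5  S(S(S(add(Z, Z))))
  →6  SSSZ

Term B:
  start: mul(add(add(SZ, SZ), add(SZ, Z)), add(add(SSSZ, Z), add(Z, Z)))
  →1  mul(add(S(add(Z, SZ)), add(SZ, Z)), add(add(SSSZ, Z), add(Z, Z)))
  →2  mul(S(add(add(Z, SZ), add(SZ, Z))), add(add(SSSZ, Z), add(Z, Z)))
  →3  add(add(add(SSSZ, Z), add(Z, Z)), mul(add(add(Z, SZ), add(SZ, Z)), add(add(SSSZ, Z), add(Z, Z))))
  →4  add(add(S(add(SSZ, Z)), add(Z, Z)), mul(add(add(Z, SZ), add(SZ, Z)), add(add(SSSZ, Z), add(Z, Z))))
  →5  add(S(add(add(SSZ, Z), add(Z, Z))), mul(add(add(Z, SZ), add(SZ, Z)), add(add(SSSZ, Z), add(Z, Z))))
  →6  S(add(add(add(SSZ, Z), add(Z, Z)), mul(add(add(Z, SZ), add(SZ, Z)), add(add(SSSZ, Z), add(Z, Z)))))
  →7  S(add(add(S(add(SZ, Z)), add(Z, Z)), mul(add(add(Z, SZ), add(SZ, Z)), add(add(SSSZ, Z), add(Z, Z)))))
  →8  S(add(S(add(add(SZ, Z), add(Z, Z))), mul(add(add(Z, SZ), add(SZ, Z)), add(add(SSSZ, Z), add(Z, Z)))))
  →9  S(S(add(add(add(SZ, Z), add(Z, Z)), mul(add(add(Z, SZ), add(SZ, Z)), add(add(SSSZ, Z), add(Z, Z))))))
  →10  S(S(add(add(S(add(Z, Z)), add(Z, Z)), mul(add(add(Z, SZ), add(SZ, Z)), add(add(SSSZ, Z), add(Z, Z))))))
  →11  S(S(add(S(add(add(Z, Z), add(Z, Z))), mul(add(add(Z, SZ), add(SZ, Z)), add(add(SSSZ, Z), add(Z, Z))))))
  →12  S(S(S(add(add(add(Z, Z), add(Z, Z)), mul(add(add(Z, SZ), add(SZ, Z)), add(add(SSSZ, Z), add(Z, Z)))))))
  →13  S(S(S(add(add(Z, add(Z, Z)), mul(add(add(Z, SZ), add(SZ, Z)), add(add(SSSZ, Z), add(Z, Z)))))))
  →14  S(S(S(add(add(Z, Z), mul(add(add(Z, SZ), add(SZ, Z)), add(add(SSSZ, Z), add(Z, Z)))))))
  →15  S(S(S(add(Z, mul(add(add(Z, SZ), add(SZ, Z)), add(add(SSSZ, Z), add(Z, Z)))))))
  →16  S(S(S(mul(add(add(Z, SZ), add(SZ, Z)), add(add(SSSZ, Z), add(Z, Z))))))
  →17  S(S(S(mul(add(SZ, add(SZ, Z)), add(add(SSSZ, Z), add(Z, Z))))))
  →18  S(S(S(mul(S(add(Z, add(SZ, Z))), add(add(SSSZ, Z), add(Z, Z))))))
  →19  S(S(S(add(add(add(SSSZ, Z), add(Z, Z)), mul(add(Z, add(SZ, Z)), add(add(SSSZ, Z), add(Z, Z)))))))
  →20  S(S(S(add(add(S(add(SSZ, Z)), add(Z, Z)), mul(add(Z, add(SZ, Z)), add(add(SSSZ, Z), add(Z, Z)))))))
  →21  S(S(S(add(S(add(add(SSZ, Z), add(Z, Z))), mul(add(Z, add(SZ, Z)), add(add(SSSZ, Z), add(Z, Z)))))))
  →22  S(S(S(S(add(add(add(SSZ, Z), add(Z, Z)), mul(add(Z, add(SZ, Z)), add(add(SSSZ, Z), add(Z, Z))))))))
  →23  S(S(S(S(add(add(S(add(SZ, Z)), add(Z, Z)), mul(add(Z, add(SZ, Z)), add(add(SSSZ, Z), add(Z, Z))))))))
  →24  S(S(S(S(add(S(add(add(SZ, Z), add(Z, Z))), mul(add(Z, add(SZ, Z)), add(add(SSSZ, Z), add(Z, Z))))))))
  →25  S(S(S(S(S(add(add(add(SZ, Z), add(Z, Z)), mul(add(Z, add(SZ, Z)), add(add(SSSZ, Z), add(Z, Z)))))))))
  →26  S(S(S(S(S(add(add(S(add(Z, Z)), add(Z, Z)), mul(add(Z, add(SZ, Z)), add(add(SSSZ, Z), add(Z, Z)))))))))
  →27  S(S(S(S(S(add(S(add(add(Z, Z), add(Z, Z))), mul(add(Z, add(SZ, Z)), add(add(SSSZ, Z), add(Z, Z)))))))))
  →28  S(S(S(S(S(S(add(add(add(Z, Z), add(Z, Z)), mul(add(Z, add(SZ, Z)), add(add(SSSZ, Z), add(Z, Z))))))))))
  →29  S(S(S(S(S(S(add(add(Z, add(Z, Z)), mul(add(Z, add(SZ, Z)), add(add(SSSZ, Z), add(Z, Z))))))))))
  →30  S(S(S(S(S(S(add(add(Z, Z), mul(add(Z, add(SZ, Z)), add(add(SSSZ, Z), add(Z, Z))))))))))
  →31  S(S(S(S(S(S(add(Z, mul(add(Z, add(SZ, Z)), add(add(SSSZ, Z), add(Z, Z))))))))))
  →32  S(S(S(S(S(S(mul(add(Z, add(SZ, Z)), add(add(SSSZ, Z), add(Z, Z)))))))))
  →33  S(S(S(S(S(S(mul(add(SZ, Z), add(add(SSSZ, Z), add(Z, Z)))))))))
  →34  S(S(S(S(S(S(mul(S(add(Z, Z)), add(add(SSSZ, Z), add(Z, Z)))))))))
  →35  S(S(S(S(S(S(add(add(add(SSSZ, Z), add(Z, Z)), mul(add(Z, Z), add(add(SSSZ, Z), add(Z, Z))))))))))
  →36  S(S(S(S(S(S(add(add(S(add(SSZ, Z)), add(Z, Z)), mul(add(Z, Z), add(add(SSSZ, Z), add(Z, Z))))))))))
  →37  S(S(S(S(S(S(add(S(add(add(SSZ, Z), add(Z, Z))), mul(add(Z, Z), add(add(SSSZ, Z), add(Z, Z))))))))))
  →38  S(S(S(S(S(S(S(add(add(add(SSZ, Z), add(Z, Z)), mul(add(Z, Z), add(add(SSSZ, Z), add(Z, Z)))))))))))
  →39  S(S(S(S(S(S(S(add(add(S(add(SZ, Z)), add(Z, Z)), mul(add(Z, Z), add(add(SSSZ, Z), add(Z, Z)))))))))))
  →40  S(S(S(S(S(S(S(add(S(add(add(SZ, Z), add(Z, Z))), mul(add(Z, Z), add(add(SSSZ, Z), add(Z, Z)))))))))))
  →41  S(S(S(S(S(S(S(S(add(add(add(SZ, Z), add(Z, Z)), mul(add(Z, Z), add(add(SSSZ, Z), add(Z, Z))))))))))))
  →42  S(S(S(S(S(S(S(S(add(add(S(add(Z, Z)), add(Z, Z)), mul(add(Z, Z), add(add(SSSZ, Z), add(Z, Z))))))))))))
  →43  S(S(S(S(S(S(S(S(add(S(add(add(Z, Z), add(Z, Z))), mul(add(Z, Z), add(add(SSSZ, Z), add(Z, Z))))))))))))
  →44  S(S(S(S(S(S(S(S(S(add(add(add(Z, Z), add(Z, Z)), mul(add(Z, Z), add(add(SSSZ, Z), add(Z, Z)))))))))))))
  →45  S(S(S(S(S(S(S(S(S(add(add(Z, add(Z, Z)), mul(add(Z, Z), add(add(SSSZ, Z), add(Z, Z)))))))))))))
  →46  S(S(S(S(S(S(S(S(S(add(add(Z, Z), mul(add(Z, Z), add(add(SSSZ, Z), add(Z, Z)))))))))))))
  →47  S(S(S(S(S(S(S(S(S(add(Z, mul(add(Z, Z), add(add(SSSZ, Z), add(Z, Z)))))))))))))
  →48  S(S(S(S(S(S(S(S(S(mul(add(Z, Z), add(add(SSSZ, Z), add(Z, Z))))))))))))
  →49  S(S(S(S(S(S(S(S(S(mul(Z, add(add(SSSZ, Z), add(Z, Z))))))))))))
  →50  S^9(Z)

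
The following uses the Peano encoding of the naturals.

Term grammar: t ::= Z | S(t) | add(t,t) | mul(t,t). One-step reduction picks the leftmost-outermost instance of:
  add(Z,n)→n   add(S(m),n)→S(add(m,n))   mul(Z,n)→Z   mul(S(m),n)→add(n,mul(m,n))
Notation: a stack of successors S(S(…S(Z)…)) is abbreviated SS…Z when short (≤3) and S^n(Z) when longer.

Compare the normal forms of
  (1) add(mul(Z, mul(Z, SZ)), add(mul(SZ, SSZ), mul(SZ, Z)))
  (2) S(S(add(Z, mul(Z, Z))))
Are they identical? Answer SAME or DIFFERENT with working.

Term A:
  start: add(mul(Z, mul(Z, SZ)), add(mul(SZ, SSZ), mul(SZ, Z)))
  →1  add(Z, add(mul(SZ, SSZ), mul(SZ, Z)))
  →2  add(mul(SZ, SSZ), mul(SZ, Z))
  →3  add(add(SSZ, mul(Z, SSZ)), mul(SZ, Z))
  →4  add(S(add(SZ, mul(Z, SSZ))), mul(SZ, Z))
  →5  S(add(add(SZ, mul(Z, SSZ)), mul(SZ, Z)))
  →6  S(add(S(add(Z, mul(Z, SSZ))), mul(SZ, Z)))
  →7  S(S(add(add(Z, mul(Z, SSZ)), mul(SZ, Z))))
  →8  S(S(add(mul(Z, SSZ), mul(SZ, Z))))
  →9  S(S(add(Z, mul(SZ, Z))))
  →10  S(S(mul(SZ, Z)))
  →11  S(S(add(Z, mul(Z, Z))))
  →12  S(S(mul(Z, Z)))
  →13  SSZ

Term B:
  start: S(S(add(Z, mul(Z, Z))))
  →1  S(S(mul(Z, Z)))
  →2  SSZ

Answer: SAME — A ⇓ SSZ, B ⇓ SSZ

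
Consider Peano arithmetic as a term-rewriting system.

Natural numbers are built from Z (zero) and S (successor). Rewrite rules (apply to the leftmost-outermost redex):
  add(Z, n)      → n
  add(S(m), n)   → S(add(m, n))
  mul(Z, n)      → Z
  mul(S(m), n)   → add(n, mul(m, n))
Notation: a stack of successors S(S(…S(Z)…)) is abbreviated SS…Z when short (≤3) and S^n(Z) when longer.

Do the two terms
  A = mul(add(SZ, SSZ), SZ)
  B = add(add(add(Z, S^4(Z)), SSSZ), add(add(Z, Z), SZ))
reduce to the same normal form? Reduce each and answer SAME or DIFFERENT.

Answer: DIFFERENT — A ⇓ SSSZ, B ⇓ S^8(Z)

Derivation:
Term A:
  start: mul(add(SZ, SSZ), SZ)
  step 1: mul(S(add(Z, SSZ)), SZ)
  step 2: add(SZ, mul(add(Z, SSZ), SZ))
  step 3: S(add(Z, mul(add(Z, SSZ), SZ)))
  step 4: S(mul(add(Z, SSZ), SZ))
  step 5: S(mul(SSZ, SZ))
  step 6: S(add(SZ, mul(SZ, SZ)))
  step 7: S(S(add(Z, mul(SZ, SZ))))
  step 8: S(S(mul(SZ, SZ)))
  step 9: S(S(add(SZ, mul(Z, SZ))))
  step 10: S(S(S(add(Z, mul(Z, SZ)))))
  step 11: S(S(S(mul(Z, SZ))))
  step 12: SSSZ

Term B:
  start: add(add(add(Z, S^4(Z)), SSSZ), add(add(Z, Z), SZ))
  step 1: add(add(S^4(Z), SSSZ), add(add(Z, Z), SZ))
  step 2: add(S(add(SSSZ, SSSZ)), add(add(Z, Z), SZ))
  step 3: S(add(add(SSSZ, SSSZ), add(add(Z, Z), SZ)))
  step 4: S(add(S(add(SSZ, SSSZ)), add(add(Z, Z), SZ)))
  step 5: S(S(add(add(SSZ, SSSZ), add(add(Z, Z), SZ))))
  step 6: S(S(add(S(add(SZ, SSSZ)), add(add(Z, Z), SZ))))
  step 7: S(S(S(add(add(SZ, SSSZ), add(add(Z, Z), SZ)))))
  step 8: S(S(S(add(S(add(Z, SSSZ)), add(add(Z, Z), SZ)))))
  step 9: S(S(S(S(add(add(Z, SSSZ), add(add(Z, Z), SZ))))))
  step 10: S(S(S(S(add(SSSZ, add(add(Z, Z), SZ))))))
  step 11: S(S(S(S(S(add(SSZ, add(add(Z, Z), SZ)))))))
  step 12: S(S(S(S(S(S(add(SZ, add(add(Z, Z), SZ))))))))
  step 13: S(S(S(S(S(S(S(add(Z, add(add(Z, Z), SZ)))))))))
  step 14: S(S(S(S(S(S(S(add(add(Z, Z), SZ))))))))
  step 15: S(S(S(S(S(S(S(add(Z, SZ))))))))
  step 16: S^8(Z)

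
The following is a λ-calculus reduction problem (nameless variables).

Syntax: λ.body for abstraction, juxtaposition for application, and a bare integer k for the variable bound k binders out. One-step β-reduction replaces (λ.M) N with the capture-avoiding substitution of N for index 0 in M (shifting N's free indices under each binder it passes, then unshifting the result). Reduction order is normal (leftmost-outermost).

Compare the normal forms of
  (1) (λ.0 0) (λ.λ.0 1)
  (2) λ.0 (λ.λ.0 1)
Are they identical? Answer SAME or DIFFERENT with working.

Answer: SAME — A ⇓ λ.0 (λ.λ.0 1), B ⇓ λ.0 (λ.λ.0 1)

Reduction:
Term A:
  start: (λ.0 0) (λ.λ.0 1)
  step 1: (λ.λ.0 1) (λ.λ.0 1)
  step 2: λ.0 (λ.λ.0 1)

Term B:
  start: λ.0 (λ.λ.0 1)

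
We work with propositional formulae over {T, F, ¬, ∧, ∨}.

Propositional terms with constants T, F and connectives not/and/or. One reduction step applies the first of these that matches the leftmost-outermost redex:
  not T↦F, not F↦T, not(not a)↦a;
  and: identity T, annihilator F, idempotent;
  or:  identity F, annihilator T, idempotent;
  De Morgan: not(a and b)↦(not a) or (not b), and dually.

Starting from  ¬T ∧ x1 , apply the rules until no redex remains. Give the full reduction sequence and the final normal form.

  start: ¬T ∧ x1
  →1  F ∧ x1
  →2  F

Answer: normal form = F  (in 2 steps)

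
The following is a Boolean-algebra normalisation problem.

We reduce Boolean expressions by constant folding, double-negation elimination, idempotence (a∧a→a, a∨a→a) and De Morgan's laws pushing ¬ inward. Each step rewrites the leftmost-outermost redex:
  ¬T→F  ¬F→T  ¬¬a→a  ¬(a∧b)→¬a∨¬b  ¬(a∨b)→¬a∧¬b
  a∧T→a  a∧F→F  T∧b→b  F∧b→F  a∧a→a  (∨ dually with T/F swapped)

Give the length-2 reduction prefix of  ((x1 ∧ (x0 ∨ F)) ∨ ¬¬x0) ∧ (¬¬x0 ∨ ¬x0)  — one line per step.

Answer: after 2 steps: ((x1 ∧ x0) ∨ x0) ∧ (¬¬x0 ∨ ¬x0)

Working:
  start: ((x1 ∧ (x0 ∨ F)) ∨ ¬¬x0) ∧ (¬¬x0 ∨ ¬x0)
  →1  ((x1 ∧ x0) ∨ ¬¬x0) ∧ (¬¬x0 ∨ ¬x0)
  →2  ((x1 ∧ x0) ∨ x0) ∧ (¬¬x0 ∨ ¬x0)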